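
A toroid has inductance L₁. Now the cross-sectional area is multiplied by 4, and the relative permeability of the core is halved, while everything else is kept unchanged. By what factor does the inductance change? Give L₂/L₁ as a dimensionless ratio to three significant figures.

L₂/L₁ = 2.00

For a toroid, L ∝ μᵣN²A/R.
L₂/L₁ = (4) × (0.5) = 2.00.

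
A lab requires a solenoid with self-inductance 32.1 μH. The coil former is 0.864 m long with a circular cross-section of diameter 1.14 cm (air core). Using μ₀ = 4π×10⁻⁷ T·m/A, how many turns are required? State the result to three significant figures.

N ≈ 465 turns

A = π(d/2)² = π(5.700×10^-3 m)² = 1.021×10^-4 m².
From L = μ₀N²A/ℓ, N = √(Lℓ / (μ₀A)).
N = √[(3.210×10^-5)(0.864) / ((4π×10⁻⁷)×1.021×10^-4)] = √(2.162×10^5) ≈ 465.0.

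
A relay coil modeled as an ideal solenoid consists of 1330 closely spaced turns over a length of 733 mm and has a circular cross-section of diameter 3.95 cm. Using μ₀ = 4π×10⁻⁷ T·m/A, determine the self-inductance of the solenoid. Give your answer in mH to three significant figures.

L ≈ 3.72 mH

A = π(d/2)² = π(1.975×10^-2 m)² = 1.225×10^-3 m².
For a long solenoid, L = μ₀N²A/ℓ.
L = (4π×10⁻⁷)(1330)²(1.225×10^-3)/(0.733 m) = 3.716×10^-3 H.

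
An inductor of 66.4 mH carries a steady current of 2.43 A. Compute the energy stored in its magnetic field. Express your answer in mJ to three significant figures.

Stored magnetic energy: U = ½LI².
U = ½(6.640×10^-2 H)(2.43 A)² = 0.196 J.

U ≈ 196 mJ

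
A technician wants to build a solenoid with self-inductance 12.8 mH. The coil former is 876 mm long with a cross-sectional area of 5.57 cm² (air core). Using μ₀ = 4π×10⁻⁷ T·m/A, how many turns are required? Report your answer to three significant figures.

N ≈ 4000 turns

A = 5.57 cm² = 5.570×10^-4 m².
From L = μ₀N²A/ℓ, N = √(Lℓ / (μ₀A)).
N = √[(1.280×10^-2)(0.876) / ((4π×10⁻⁷)×5.570×10^-4)] = √(1.602×10^7) ≈ 4002.4.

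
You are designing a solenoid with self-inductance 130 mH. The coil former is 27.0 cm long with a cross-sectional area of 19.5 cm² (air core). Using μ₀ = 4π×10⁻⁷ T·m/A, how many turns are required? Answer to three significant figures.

A = 19.5 cm² = 1.950×10^-3 m².
From L = μ₀N²A/ℓ, N = √(Lℓ / (μ₀A)).
N = √[(0.13)(0.27) / ((4π×10⁻⁷)×1.950×10^-3)] = √(1.432×10^7) ≈ 3784.7.

N ≈ 3780 turns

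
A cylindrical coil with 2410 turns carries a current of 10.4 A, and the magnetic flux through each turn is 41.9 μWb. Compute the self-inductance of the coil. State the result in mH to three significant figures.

L ≈ 9.71 mH

Self-inductance is defined by L = NΦ_B/I (flux linkage over current).
L = (2410)(4.190×10^-5 Wb)/(10.4 A) = 9.710×10^-3 H.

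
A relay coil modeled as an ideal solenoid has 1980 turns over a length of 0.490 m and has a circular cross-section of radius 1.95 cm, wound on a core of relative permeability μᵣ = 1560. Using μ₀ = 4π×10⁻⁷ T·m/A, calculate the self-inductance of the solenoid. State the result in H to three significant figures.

A = πr² = π(1.950×10^-2 m)² = 1.1946×10^-3 m².
For a long solenoid, L = μ₀μᵣN²A/ℓ.
L = (4π×10⁻⁷)(1560)(1980)²(1.1946×10^-3)/(0.49 m) = 18.74 H.

L ≈ 18.7 H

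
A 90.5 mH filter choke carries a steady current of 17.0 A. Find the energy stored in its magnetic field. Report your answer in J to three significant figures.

U ≈ 13.1 J

Stored magnetic energy: U = ½LI².
U = ½(9.050×10^-2 H)(17.0 A)² = 13.08 J.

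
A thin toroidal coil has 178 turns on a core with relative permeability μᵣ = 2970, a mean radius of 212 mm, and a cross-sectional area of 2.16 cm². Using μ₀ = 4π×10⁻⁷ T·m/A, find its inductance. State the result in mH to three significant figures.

For a thin toroid, L = μ₀μᵣN²A/(2πR).
L = (4π×10⁻⁷)(2970)(178)²(2.160×10^-4) / (2π×0.212 m) = 1.918×10^-2 H.

L ≈ 19.2 mH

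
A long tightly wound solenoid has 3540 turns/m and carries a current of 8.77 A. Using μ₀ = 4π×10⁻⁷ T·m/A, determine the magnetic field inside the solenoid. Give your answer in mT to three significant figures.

Inside a long solenoid, B = μ₀nI.
B = (4π×10⁻⁷)(3.540×10^3 m⁻¹)(8.77 A) = 3.901×10^-2 T.

B ≈ 39.0 mT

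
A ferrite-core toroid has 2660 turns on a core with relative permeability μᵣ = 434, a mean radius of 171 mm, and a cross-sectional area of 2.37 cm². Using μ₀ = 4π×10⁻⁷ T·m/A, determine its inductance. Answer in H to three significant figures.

L ≈ 0.851 H

For a thin toroid, L = μ₀μᵣN²A/(2πR).
L = (4π×10⁻⁷)(434)(2660)²(2.370×10^-4) / (2π×0.171 m) = 0.8512 H.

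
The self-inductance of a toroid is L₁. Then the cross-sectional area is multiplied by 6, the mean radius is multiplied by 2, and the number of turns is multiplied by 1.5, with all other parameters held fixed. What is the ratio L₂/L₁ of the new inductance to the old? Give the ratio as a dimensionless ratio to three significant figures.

For a toroid, L ∝ μᵣN²A/R.
L₂/L₁ = (6) × (2)^-1 × (1.5)^2 = 6.75.

L₂/L₁ = 6.75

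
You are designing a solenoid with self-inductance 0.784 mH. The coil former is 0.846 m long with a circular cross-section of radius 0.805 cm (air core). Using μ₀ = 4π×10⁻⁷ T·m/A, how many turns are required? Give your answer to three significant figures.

N ≈ 1610 turns

A = πr² = π(8.050×10^-3 m)² = 2.036×10^-4 m².
From L = μ₀N²A/ℓ, N = √(Lℓ / (μ₀A)).
N = √[(7.840×10^-4)(0.846) / ((4π×10⁻⁷)×2.036×10^-4)] = √(2.593×10^6) ≈ 1610.2.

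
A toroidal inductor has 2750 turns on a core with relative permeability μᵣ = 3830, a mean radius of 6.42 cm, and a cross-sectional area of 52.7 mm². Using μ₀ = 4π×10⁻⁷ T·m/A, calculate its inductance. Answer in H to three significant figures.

L ≈ 4.76 H

For a thin toroid, L = μ₀μᵣN²A/(2πR).
L = (4π×10⁻⁷)(3830)(2750)²(5.270×10^-5) / (2π×6.420×10^-2 m) = 4.755 H.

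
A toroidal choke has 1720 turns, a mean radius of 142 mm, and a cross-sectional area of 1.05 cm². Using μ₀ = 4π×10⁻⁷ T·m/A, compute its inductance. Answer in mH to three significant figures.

For a thin toroid, L = μ₀N²A/(2πR).
L = (4π×10⁻⁷)(1720)²(1.050×10^-4) / (2π×0.142 m) = 4.375×10^-4 H.

L ≈ 0.438 mH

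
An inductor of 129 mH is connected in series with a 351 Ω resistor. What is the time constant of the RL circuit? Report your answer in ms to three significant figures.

τ = L/R = (0.129 H)/(351 Ω) = 3.675×10^-4 s.

τ ≈ 0.368 ms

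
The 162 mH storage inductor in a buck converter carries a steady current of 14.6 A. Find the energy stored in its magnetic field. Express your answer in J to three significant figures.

Stored magnetic energy: U = ½LI².
U = ½(0.162 H)(14.6 A)² = 17.27 J.

U ≈ 17.3 J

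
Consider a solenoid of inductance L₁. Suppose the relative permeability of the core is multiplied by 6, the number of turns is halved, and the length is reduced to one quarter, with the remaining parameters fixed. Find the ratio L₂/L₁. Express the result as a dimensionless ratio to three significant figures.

L₂/L₁ = 6.00

For a solenoid, L ∝ μᵣN²A/ℓ.
L₂/L₁ = (6) × (0.5)^2 × (0.25)^-1 = 6.00.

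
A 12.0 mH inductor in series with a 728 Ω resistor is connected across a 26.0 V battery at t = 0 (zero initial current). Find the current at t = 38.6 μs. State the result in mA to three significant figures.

I ≈ 32.3 mA

τ = L/R = 1.200×10^-2/728 = 1.648×10^-5 s; final current I_∞ = ε/R = 26.0/728 = 3.571×10^-2 A.
I(t) = I_∞(1 − e^(−t/τ)) with t/τ = 2.342.
I = (3.571×10^-2)(1 − e^(−2.342)) = 3.228×10^-2 A.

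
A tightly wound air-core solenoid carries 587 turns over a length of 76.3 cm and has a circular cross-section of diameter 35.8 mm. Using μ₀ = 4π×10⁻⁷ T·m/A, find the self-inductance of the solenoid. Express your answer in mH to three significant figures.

L ≈ 0.571 mH

A = π(d/2)² = π(1.790×10^-2 m)² = 1.007×10^-3 m².
For a long solenoid, L = μ₀N²A/ℓ.
L = (4π×10⁻⁷)(587)²(1.007×10^-3)/(0.763 m) = 5.712×10^-4 H.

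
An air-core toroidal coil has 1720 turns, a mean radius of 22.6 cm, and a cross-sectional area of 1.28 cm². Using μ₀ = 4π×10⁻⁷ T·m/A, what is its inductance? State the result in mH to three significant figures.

For a thin toroid, L = μ₀N²A/(2πR).
L = (4π×10⁻⁷)(1720)²(1.280×10^-4) / (2π×0.226 m) = 3.351×10^-4 H.

L ≈ 0.335 mH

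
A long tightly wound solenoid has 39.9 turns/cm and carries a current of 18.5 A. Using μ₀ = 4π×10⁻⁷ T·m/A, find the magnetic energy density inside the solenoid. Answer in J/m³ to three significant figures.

u ≈ 3420 J/m³

B = μ₀nI = (4π×10⁻⁷)(3.990×10^3)(18.5) = 9.276×10^-2 T.
u = B²/(2μ₀) = (9.276×10^-2)²/(2×4π×10⁻⁷) = 3.423×10^3 J/m³.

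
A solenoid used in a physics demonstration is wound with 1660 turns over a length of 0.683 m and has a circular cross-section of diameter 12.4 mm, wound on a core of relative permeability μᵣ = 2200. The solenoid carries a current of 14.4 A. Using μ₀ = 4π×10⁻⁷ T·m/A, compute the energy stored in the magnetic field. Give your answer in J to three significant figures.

A = π(d/2)² = π(6.200×10^-3 m)² = 1.208×10^-4 m².
L = μ₀μᵣN²A/ℓ = (4π×10⁻⁷)(2200)(1660)²(1.208×10^-4)/(0.683) = 1.347 H.
U = ½LI² = ½(1.347)(14.4)² = 139.7 J.

U ≈ 140 J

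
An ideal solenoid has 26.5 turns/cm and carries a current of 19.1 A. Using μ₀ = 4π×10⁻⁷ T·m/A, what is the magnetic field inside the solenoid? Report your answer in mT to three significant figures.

B ≈ 63.6 mT

Inside a long solenoid, B = μ₀nI.
B = (4π×10⁻⁷)(2.650×10^3 m⁻¹)(19.1 A) = 6.360×10^-2 T.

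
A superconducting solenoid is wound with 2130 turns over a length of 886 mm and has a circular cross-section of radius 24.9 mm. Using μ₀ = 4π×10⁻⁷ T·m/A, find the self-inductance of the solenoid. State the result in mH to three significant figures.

A = πr² = π(2.490×10^-2 m)² = 1.948×10^-3 m².
For a long solenoid, L = μ₀N²A/ℓ.
L = (4π×10⁻⁷)(2130)²(1.948×10^-3)/(0.886 m) = 1.253×10^-2 H.

L ≈ 12.5 mH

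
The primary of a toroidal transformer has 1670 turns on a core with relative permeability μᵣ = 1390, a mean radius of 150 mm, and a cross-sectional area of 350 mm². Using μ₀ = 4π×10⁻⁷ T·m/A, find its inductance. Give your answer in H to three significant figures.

For a thin toroid, L = μ₀μᵣN²A/(2πR).
L = (4π×10⁻⁷)(1390)(1670)²(3.500×10^-4) / (2π×0.15 m) = 1.809 H.

L ≈ 1.81 H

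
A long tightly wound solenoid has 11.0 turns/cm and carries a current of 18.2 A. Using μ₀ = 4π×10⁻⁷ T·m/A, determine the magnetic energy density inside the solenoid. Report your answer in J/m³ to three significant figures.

u ≈ 252 J/m³

B = μ₀nI = (4π×10⁻⁷)(1.100×10^3)(18.2) = 2.516×10^-2 T.
u = B²/(2μ₀) = (2.516×10^-2)²/(2×4π×10⁻⁷) = 251.8 J/m³.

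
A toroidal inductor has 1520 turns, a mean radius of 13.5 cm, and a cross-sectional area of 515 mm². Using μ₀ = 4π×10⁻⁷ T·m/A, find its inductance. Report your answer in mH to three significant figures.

For a thin toroid, L = μ₀N²A/(2πR).
L = (4π×10⁻⁷)(1520)²(5.150×10^-4) / (2π×0.135 m) = 1.763×10^-3 H.

L ≈ 1.76 mH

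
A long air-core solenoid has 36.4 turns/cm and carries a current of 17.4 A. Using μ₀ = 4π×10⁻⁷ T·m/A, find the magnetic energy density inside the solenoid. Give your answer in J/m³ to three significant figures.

u ≈ 2520 J/m³

B = μ₀nI = (4π×10⁻⁷)(3.640×10^3)(17.4) = 7.959×10^-2 T.
u = B²/(2μ₀) = (7.959×10^-2)²/(2×4π×10⁻⁷) = 2.520×10^3 J/m³.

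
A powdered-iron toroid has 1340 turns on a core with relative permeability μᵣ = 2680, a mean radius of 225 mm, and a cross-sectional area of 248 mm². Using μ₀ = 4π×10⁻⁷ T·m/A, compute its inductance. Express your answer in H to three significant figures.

L ≈ 1.06 H

For a thin toroid, L = μ₀μᵣN²A/(2πR).
L = (4π×10⁻⁷)(2680)(1340)²(2.480×10^-4) / (2π×0.225 m) = 1.061 H.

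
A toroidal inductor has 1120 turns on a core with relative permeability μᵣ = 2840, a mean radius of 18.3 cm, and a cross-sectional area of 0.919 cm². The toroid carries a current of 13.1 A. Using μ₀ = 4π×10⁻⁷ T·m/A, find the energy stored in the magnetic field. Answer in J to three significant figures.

U ≈ 30.7 J

L = μ₀μᵣN²A/(2πR) = (4π×10⁻⁷)(2840)(1120)²(9.190×10^-5)/(2π×0.183) = 0.3578 H.
U = ½LI² = ½(0.3578)(13.1)² = 30.7 J.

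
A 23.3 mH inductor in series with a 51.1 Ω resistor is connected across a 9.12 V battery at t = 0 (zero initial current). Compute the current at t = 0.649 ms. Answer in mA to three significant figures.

I ≈ 135 mA

τ = L/R = 2.330×10^-2/51.1 = 4.560×10^-4 s; final current I_∞ = ε/R = 9.12/51.1 = 0.17847 A.
I(t) = I_∞(1 − e^(−t/τ)) with t/τ = 1.423.
I = (0.17847)(1 − e^(−1.423)) = 0.13548 A.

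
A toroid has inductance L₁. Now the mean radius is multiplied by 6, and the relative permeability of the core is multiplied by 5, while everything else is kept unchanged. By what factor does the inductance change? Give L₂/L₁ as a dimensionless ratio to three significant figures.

L₂/L₁ = 0.833

For a toroid, L ∝ μᵣN²A/R.
L₂/L₁ = (6)^-1 × (5) = 0.833.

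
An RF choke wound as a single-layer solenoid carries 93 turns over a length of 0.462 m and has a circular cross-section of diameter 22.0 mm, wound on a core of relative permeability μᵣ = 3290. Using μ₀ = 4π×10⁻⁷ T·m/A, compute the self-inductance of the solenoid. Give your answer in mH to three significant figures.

L ≈ 29.4 mH

A = π(d/2)² = π(1.100×10^-2 m)² = 3.801×10^-4 m².
For a long solenoid, L = μ₀μᵣN²A/ℓ.
L = (4π×10⁻⁷)(3290)(93)²(3.801×10^-4)/(0.462 m) = 2.942×10^-2 H.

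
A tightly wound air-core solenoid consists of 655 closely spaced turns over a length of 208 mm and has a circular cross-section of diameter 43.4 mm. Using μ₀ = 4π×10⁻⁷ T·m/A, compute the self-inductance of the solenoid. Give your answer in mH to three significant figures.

L ≈ 3.83 mH

A = π(d/2)² = π(2.170×10^-2 m)² = 1.479×10^-3 m².
For a long solenoid, L = μ₀N²A/ℓ.
L = (4π×10⁻⁷)(655)²(1.479×10^-3)/(0.208 m) = 3.834×10^-3 H.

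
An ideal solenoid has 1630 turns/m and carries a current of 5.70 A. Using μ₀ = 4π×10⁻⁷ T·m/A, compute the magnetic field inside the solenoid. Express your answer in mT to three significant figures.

B ≈ 11.7 mT

Inside a long solenoid, B = μ₀nI.
B = (4π×10⁻⁷)(1.630×10^3 m⁻¹)(5.70 A) = 1.168×10^-2 T.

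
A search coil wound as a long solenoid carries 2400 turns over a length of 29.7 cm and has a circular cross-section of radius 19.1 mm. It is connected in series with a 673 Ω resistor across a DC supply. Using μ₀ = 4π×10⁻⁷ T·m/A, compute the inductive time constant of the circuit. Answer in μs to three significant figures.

τ ≈ 41.5 μs

A = πr² = π(1.910×10^-2 m)² = 1.146×10^-3 m².
L = μ₀N²A/ℓ = (4π×10⁻⁷)(2400)²(1.146×10^-3)/(0.297) = 2.793×10^-2 H.
τ = L/R = (2.793×10^-2)/(673) = 4.150×10^-5 s.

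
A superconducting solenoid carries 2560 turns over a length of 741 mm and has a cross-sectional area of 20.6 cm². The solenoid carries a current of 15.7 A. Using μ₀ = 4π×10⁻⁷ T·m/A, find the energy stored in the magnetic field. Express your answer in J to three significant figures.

A = 20.6 cm² = 2.060×10^-3 m².
L = μ₀N²A/ℓ = (4π×10⁻⁷)(2560)²(2.060×10^-3)/(0.741) = 2.289×10^-2 H.
U = ½LI² = ½(2.289×10^-2)(15.7)² = 2.822 J.

U ≈ 2.82 J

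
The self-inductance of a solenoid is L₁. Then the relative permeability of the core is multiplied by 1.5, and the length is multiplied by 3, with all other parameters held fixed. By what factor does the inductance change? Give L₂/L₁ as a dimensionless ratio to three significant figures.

For a solenoid, L ∝ μᵣN²A/ℓ.
L₂/L₁ = (1.5) × (3)^-1 = 0.500.

L₂/L₁ = 0.500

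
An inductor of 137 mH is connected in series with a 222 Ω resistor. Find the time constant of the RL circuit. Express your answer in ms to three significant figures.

τ ≈ 0.617 ms

τ = L/R = (0.137 H)/(222 Ω) = 6.171×10^-4 s.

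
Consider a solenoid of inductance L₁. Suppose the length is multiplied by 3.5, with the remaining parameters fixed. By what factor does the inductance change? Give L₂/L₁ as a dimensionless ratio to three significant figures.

For a solenoid, L ∝ μᵣN²A/ℓ.
L₂/L₁ = (3.5)^-1 = 0.286.

L₂/L₁ = 0.286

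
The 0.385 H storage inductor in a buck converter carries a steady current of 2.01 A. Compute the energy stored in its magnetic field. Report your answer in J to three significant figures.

U ≈ 0.778 J

Stored magnetic energy: U = ½LI².
U = ½(0.385 H)(2.01 A)² = 0.7777 J.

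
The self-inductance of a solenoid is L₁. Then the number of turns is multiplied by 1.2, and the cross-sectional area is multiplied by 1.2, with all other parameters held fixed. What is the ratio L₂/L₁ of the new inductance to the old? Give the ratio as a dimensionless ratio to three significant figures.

For a solenoid, L ∝ μᵣN²A/ℓ.
L₂/L₁ = (1.2)^2 × (1.2) = 1.73.

L₂/L₁ = 1.73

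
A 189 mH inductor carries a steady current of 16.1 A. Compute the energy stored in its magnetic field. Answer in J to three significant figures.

Stored magnetic energy: U = ½LI².
U = ½(0.189 H)(16.1 A)² = 24.5 J.

U ≈ 24.5 J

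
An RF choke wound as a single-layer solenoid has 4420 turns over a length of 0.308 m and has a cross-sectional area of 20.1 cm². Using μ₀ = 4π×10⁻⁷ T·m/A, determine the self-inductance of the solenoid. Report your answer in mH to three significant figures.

A = 20.1 cm² = 2.010×10^-3 m².
For a long solenoid, L = μ₀N²A/ℓ.
L = (4π×10⁻⁷)(4420)²(2.010×10^-3)/(0.308 m) = 0.1602 H.

L ≈ 160 mH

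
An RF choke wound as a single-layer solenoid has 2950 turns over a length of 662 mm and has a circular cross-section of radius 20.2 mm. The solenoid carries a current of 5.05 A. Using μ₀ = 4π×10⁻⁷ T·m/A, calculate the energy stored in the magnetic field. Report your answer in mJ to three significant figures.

A = πr² = π(2.020×10^-2 m)² = 1.282×10^-3 m².
L = μ₀N²A/ℓ = (4π×10⁻⁷)(2950)²(1.282×10^-3)/(0.662) = 2.118×10^-2 H.
U = ½LI² = ½(2.118×10^-2)(5.05)² = 0.27 J.

U ≈ 270 mJ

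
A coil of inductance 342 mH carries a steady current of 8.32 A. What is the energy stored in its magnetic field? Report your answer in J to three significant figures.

Stored magnetic energy: U = ½LI².
U = ½(0.342 H)(8.32 A)² = 11.84 J.

U ≈ 11.8 J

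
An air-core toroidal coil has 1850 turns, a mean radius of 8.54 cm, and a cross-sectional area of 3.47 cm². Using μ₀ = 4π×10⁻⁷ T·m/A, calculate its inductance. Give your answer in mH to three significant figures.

For a thin toroid, L = μ₀N²A/(2πR).
L = (4π×10⁻⁷)(1850)²(3.470×10^-4) / (2π×8.540×10^-2 m) = 2.781×10^-3 H.

L ≈ 2.78 mH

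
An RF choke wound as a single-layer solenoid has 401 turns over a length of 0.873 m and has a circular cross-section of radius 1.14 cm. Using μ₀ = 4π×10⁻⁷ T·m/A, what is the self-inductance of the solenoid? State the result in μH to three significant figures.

A = πr² = π(1.140×10^-2 m)² = 4.083×10^-4 m².
For a long solenoid, L = μ₀N²A/ℓ.
L = (4π×10⁻⁷)(401)²(4.083×10^-4)/(0.873 m) = 9.450×10^-5 H.

L ≈ 94.5 μH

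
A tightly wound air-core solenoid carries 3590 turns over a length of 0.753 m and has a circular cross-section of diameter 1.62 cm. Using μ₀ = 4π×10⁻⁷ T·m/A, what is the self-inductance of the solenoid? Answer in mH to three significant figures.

L ≈ 4.43 mH

A = π(d/2)² = π(8.100×10^-3 m)² = 2.061×10^-4 m².
For a long solenoid, L = μ₀N²A/ℓ.
L = (4π×10⁻⁷)(3590)²(2.061×10^-4)/(0.753 m) = 4.433×10^-3 H.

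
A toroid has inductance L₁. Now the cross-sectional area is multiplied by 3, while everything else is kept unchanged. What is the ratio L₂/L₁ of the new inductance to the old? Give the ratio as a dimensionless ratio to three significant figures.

For a toroid, L ∝ μᵣN²A/R.
L₂/L₁ = (3) = 3.00.

L₂/L₁ = 3.00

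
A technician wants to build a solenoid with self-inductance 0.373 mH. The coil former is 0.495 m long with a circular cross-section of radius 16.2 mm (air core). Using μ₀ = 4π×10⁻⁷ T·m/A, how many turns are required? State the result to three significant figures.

A = πr² = π(1.620×10^-2 m)² = 8.2448×10^-4 m².
From L = μ₀N²A/ℓ, N = √(Lℓ / (μ₀A)).
N = √[(3.730×10^-4)(0.495) / ((4π×10⁻⁷)×8.2448×10^-4)] = √(1.782×10^5) ≈ 422.1.

N ≈ 422 turns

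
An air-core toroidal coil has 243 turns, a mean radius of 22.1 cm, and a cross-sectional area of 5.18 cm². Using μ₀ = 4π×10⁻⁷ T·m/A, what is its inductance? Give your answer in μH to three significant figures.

For a thin toroid, L = μ₀N²A/(2πR).
L = (4π×10⁻⁷)(243)²(5.180×10^-4) / (2π×0.221 m) = 2.768×10^-5 H.

L ≈ 27.7 μH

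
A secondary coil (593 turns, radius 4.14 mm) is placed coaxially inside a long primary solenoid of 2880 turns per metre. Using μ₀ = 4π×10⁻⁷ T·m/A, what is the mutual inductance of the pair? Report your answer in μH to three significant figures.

The outer solenoid produces a uniform field B₁ = μ₀n₁I₁ across the inner coil,
so the flux linkage is N₂Φ = N₂B₁A₂ = μ₀n₁N₂A₂·I₁, giving M = μ₀n₁N₂A₂.
A₂ = πr² = π(4.140×10^-3 m)² = 5.3846×10^-5 m².
M = (4π×10⁻⁷)(2880)(593)(5.3846×10^-5) = 1.156×10^-4 H.

M ≈ 116 μH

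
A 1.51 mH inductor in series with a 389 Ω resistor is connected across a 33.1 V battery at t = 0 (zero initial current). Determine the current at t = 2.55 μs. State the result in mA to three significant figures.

τ = L/R = 1.510×10^-3/389 = 3.882×10^-6 s; final current I_∞ = ε/R = 33.1/389 = 8.509×10^-2 A.
I(t) = I_∞(1 − e^(−t/τ)) with t/τ = 0.657.
I = (8.509×10^-2)(1 − e^(−0.657)) = 4.098×10^-2 A.

I ≈ 41.0 mA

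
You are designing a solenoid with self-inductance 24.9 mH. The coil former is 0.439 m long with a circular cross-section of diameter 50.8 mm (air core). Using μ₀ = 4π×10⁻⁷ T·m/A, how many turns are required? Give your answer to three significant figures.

A = π(d/2)² = π(2.540×10^-2 m)² = 2.027×10^-3 m².
From L = μ₀N²A/ℓ, N = √(Lℓ / (μ₀A)).
N = √[(2.490×10^-2)(0.439) / ((4π×10⁻⁷)×2.027×10^-3)] = √(4.292×10^6) ≈ 2071.7.

N ≈ 2070 turns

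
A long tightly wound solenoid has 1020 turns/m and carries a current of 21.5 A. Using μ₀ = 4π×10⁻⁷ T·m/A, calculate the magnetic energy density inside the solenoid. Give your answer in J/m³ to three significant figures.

B = μ₀nI = (4π×10⁻⁷)(1.020×10^3)(21.5) = 2.756×10^-2 T.
u = B²/(2μ₀) = (2.756×10^-2)²/(2×4π×10⁻⁷) = 302.2 J/m³.

u ≈ 302 J/m³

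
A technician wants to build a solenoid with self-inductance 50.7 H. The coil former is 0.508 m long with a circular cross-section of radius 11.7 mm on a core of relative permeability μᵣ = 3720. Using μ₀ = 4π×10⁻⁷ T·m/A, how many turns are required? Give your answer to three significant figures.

A = πr² = π(1.170×10^-2 m)² = 4.301×10^-4 m².
From L = μ₀μᵣN²A/ℓ, N = √(Lℓ / (μ₀μᵣA)).
N = √[(50.7)(0.508) / ((4π×10⁻⁷)(3720)×4.301×10^-4)] = √(1.281×10^7) ≈ 3579.3.

N ≈ 3580 turns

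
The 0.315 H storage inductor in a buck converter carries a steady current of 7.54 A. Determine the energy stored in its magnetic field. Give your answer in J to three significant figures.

U ≈ 8.95 J

Stored magnetic energy: U = ½LI².
U = ½(0.315 H)(7.54 A)² = 8.954 J.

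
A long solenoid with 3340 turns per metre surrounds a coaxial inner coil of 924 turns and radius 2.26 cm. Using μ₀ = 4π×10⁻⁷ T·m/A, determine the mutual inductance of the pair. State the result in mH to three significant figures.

M ≈ 6.22 mH

The outer solenoid produces a uniform field B₁ = μ₀n₁I₁ across the inner coil,
so the flux linkage is N₂Φ = N₂B₁A₂ = μ₀n₁N₂A₂·I₁, giving M = μ₀n₁N₂A₂.
A₂ = πr² = π(2.260×10^-2 m)² = 1.6046×10^-3 m².
M = (4π×10⁻⁷)(3340)(924)(1.6046×10^-3) = 6.223×10^-3 H.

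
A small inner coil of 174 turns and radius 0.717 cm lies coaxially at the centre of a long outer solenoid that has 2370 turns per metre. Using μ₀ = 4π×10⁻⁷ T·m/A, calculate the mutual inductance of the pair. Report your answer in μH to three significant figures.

M ≈ 83.7 μH

The outer solenoid produces a uniform field B₁ = μ₀n₁I₁ across the inner coil,
so the flux linkage is N₂Φ = N₂B₁A₂ = μ₀n₁N₂A₂·I₁, giving M = μ₀n₁N₂A₂.
A₂ = πr² = π(7.170×10^-3 m)² = 1.615×10^-4 m².
M = (4π×10⁻⁷)(2370)(174)(1.615×10^-4) = 8.369×10^-5 H.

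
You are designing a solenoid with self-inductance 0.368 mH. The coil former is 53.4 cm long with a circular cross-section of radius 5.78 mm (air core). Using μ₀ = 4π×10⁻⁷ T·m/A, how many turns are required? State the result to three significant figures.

N ≈ 1220 turns

A = πr² = π(5.780×10^-3 m)² = 1.050×10^-4 m².
From L = μ₀N²A/ℓ, N = √(Lℓ / (μ₀A)).
N = √[(3.680×10^-4)(0.534) / ((4π×10⁻⁷)×1.050×10^-4)] = √(1.490×10^6) ≈ 1220.6.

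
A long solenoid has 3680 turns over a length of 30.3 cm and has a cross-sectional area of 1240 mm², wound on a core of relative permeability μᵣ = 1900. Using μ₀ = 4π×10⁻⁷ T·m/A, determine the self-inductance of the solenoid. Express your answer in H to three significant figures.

A = 1240 mm² = 1.240×10^-3 m².
For a long solenoid, L = μ₀μᵣN²A/ℓ.
L = (4π×10⁻⁷)(1900)(3680)²(1.240×10^-3)/(0.303 m) = 132.3 H.

L ≈ 132 H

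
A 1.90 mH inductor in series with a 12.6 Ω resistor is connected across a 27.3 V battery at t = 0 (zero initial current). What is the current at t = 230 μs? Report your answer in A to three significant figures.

I ≈ 1.70 A

τ = L/R = 1.900×10^-3/12.6 = 1.508×10^-4 s; final current I_∞ = ε/R = 27.3/12.6 = 2.167 A.
I(t) = I_∞(1 − e^(−t/τ)) with t/τ = 1.525.
I = (2.167)(1 − e^(−1.525)) = 1.695 A.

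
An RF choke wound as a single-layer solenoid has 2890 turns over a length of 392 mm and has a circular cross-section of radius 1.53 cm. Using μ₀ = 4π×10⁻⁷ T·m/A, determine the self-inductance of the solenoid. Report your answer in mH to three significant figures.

A = πr² = π(1.530×10^-2 m)² = 7.354×10^-4 m².
For a long solenoid, L = μ₀N²A/ℓ.
L = (4π×10⁻⁷)(2890)²(7.354×10^-4)/(0.392 m) = 1.969×10^-2 H.

L ≈ 19.7 mH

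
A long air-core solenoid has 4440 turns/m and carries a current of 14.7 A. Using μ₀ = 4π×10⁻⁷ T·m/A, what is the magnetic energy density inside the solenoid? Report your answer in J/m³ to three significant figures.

B = μ₀nI = (4π×10⁻⁷)(4.440×10^3)(14.7) = 8.202×10^-2 T.
u = B²/(2μ₀) = (8.202×10^-2)²/(2×4π×10⁻⁷) = 2.677×10^3 J/m³.

u ≈ 2680 J/m³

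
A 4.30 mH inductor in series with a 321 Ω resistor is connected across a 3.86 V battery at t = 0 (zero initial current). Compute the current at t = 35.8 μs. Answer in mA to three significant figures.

I ≈ 11.2 mA

τ = L/R = 4.300×10^-3/321 = 1.340×10^-5 s; final current I_∞ = ε/R = 3.86/321 = 1.202×10^-2 A.
I(t) = I_∞(1 − e^(−t/τ)) with t/τ = 2.673.
I = (1.202×10^-2)(1 − e^(−2.673)) = 1.119×10^-2 A.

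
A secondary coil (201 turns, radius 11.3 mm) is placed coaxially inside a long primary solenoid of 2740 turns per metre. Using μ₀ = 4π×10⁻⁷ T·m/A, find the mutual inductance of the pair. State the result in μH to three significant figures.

M ≈ 278 μH

The outer solenoid produces a uniform field B₁ = μ₀n₁I₁ across the inner coil,
so the flux linkage is N₂Φ = N₂B₁A₂ = μ₀n₁N₂A₂·I₁, giving M = μ₀n₁N₂A₂.
A₂ = πr² = π(1.130×10^-2 m)² = 4.011×10^-4 m².
M = (4π×10⁻⁷)(2740)(201)(4.011×10^-4) = 2.776×10^-4 H.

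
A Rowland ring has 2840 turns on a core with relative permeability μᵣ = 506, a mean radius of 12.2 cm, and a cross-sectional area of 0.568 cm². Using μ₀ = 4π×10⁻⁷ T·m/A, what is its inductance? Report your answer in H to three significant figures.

For a thin toroid, L = μ₀μᵣN²A/(2πR).
L = (4π×10⁻⁷)(506)(2840)²(5.680×10^-5) / (2π×0.122 m) = 0.38 H.

L ≈ 0.380 H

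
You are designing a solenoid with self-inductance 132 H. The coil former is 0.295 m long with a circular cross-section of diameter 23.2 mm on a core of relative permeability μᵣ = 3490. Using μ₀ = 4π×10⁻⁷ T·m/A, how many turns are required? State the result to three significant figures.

N ≈ 4580 turns

A = π(d/2)² = π(1.160×10^-2 m)² = 4.227×10^-4 m².
From L = μ₀μᵣN²A/ℓ, N = √(Lℓ / (μ₀μᵣA)).
N = √[(132)(0.295) / ((4π×10⁻⁷)(3490)×4.227×10^-4)] = √(2.100×10^7) ≈ 4583.0.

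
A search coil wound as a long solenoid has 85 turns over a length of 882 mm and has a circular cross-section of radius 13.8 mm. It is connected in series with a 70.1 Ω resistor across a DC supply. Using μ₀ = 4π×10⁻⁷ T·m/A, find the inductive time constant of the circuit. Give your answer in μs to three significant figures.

A = πr² = π(1.380×10^-2 m)² = 5.983×10^-4 m².
L = μ₀N²A/ℓ = (4π×10⁻⁷)(85)²(5.983×10^-4)/(0.882) = 6.159×10^-6 H.
τ = L/R = (6.159×10^-6)/(70.1) = 8.786×10^-8 s.

τ ≈ 0.0879 μs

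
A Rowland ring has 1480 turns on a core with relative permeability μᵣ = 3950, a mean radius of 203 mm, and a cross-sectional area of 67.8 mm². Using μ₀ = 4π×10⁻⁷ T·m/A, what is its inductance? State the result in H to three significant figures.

For a thin toroid, L = μ₀μᵣN²A/(2πR).
L = (4π×10⁻⁷)(3950)(1480)²(6.780×10^-5) / (2π×0.203 m) = 0.5779 H.

L ≈ 0.578 H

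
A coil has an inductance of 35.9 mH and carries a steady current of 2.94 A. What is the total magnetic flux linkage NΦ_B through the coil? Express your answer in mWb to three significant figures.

From L = NΦ_B/I, the flux linkage is NΦ_B = LI.
NΦ_B = (3.590×10^-2 H)(2.94 A) = 0.1055 Wb.

NΦ_B ≈ 106 mWb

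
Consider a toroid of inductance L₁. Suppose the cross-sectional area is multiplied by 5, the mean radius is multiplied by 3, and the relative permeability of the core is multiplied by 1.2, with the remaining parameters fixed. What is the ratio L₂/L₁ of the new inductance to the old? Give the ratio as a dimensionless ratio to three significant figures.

For a toroid, L ∝ μᵣN²A/R.
L₂/L₁ = (5) × (3)^-1 × (1.2) = 2.00.

L₂/L₁ = 2.00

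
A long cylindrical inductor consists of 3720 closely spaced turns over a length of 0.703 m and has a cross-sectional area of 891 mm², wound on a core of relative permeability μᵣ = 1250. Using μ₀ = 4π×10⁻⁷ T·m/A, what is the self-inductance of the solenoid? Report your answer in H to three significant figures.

A = 891 mm² = 8.910×10^-4 m².
For a long solenoid, L = μ₀μᵣN²A/ℓ.
L = (4π×10⁻⁷)(1250)(3720)²(8.910×10^-4)/(0.703 m) = 27.55 H.

L ≈ 27.6 H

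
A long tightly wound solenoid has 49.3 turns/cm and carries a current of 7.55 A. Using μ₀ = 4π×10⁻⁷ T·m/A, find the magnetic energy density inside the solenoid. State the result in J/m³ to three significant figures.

B = μ₀nI = (4π×10⁻⁷)(4.930×10^3)(7.55) = 4.677×10^-2 T.
u = B²/(2μ₀) = (4.677×10^-2)²/(2×4π×10⁻⁷) = 870.498 J/m³.

u ≈ 870 J/m³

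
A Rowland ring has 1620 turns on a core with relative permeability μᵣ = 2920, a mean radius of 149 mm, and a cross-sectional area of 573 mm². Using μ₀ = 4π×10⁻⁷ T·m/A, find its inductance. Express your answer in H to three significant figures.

L ≈ 5.89 H

For a thin toroid, L = μ₀μᵣN²A/(2πR).
L = (4π×10⁻⁷)(2920)(1620)²(5.730×10^-4) / (2π×0.149 m) = 5.894 H.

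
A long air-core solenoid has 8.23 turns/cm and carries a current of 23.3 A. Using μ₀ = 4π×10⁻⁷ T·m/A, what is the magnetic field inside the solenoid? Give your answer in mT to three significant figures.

Inside a long solenoid, B = μ₀nI.
B = (4π×10⁻⁷)(823 m⁻¹)(23.3 A) = 2.410×10^-2 T.

B ≈ 24.1 mT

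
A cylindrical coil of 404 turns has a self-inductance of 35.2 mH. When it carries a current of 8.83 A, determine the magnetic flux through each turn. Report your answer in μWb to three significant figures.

From L = NΦ_B/I, the flux per turn is Φ_B = LI/N.
Φ_B = (3.520×10^-2 H)(8.83 A)/404 = 7.693×10^-4 Wb.

Φ_B ≈ 769 μWb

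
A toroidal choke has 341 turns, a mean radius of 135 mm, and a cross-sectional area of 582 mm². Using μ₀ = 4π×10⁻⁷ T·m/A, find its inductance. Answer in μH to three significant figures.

For a thin toroid, L = μ₀N²A/(2πR).
L = (4π×10⁻⁷)(341)²(5.820×10^-4) / (2π×0.135 m) = 1.003×10^-4 H.

L ≈ 100 μH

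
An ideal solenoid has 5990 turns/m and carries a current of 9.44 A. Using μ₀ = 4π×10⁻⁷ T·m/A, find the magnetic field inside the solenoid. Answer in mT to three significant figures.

Inside a long solenoid, B = μ₀nI.
B = (4π×10⁻⁷)(5.990×10^3 m⁻¹)(9.44 A) = 7.106×10^-2 T.

B ≈ 71.1 mT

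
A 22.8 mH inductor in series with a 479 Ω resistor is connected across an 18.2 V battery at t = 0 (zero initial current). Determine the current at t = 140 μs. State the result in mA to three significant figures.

I ≈ 36.0 mA

τ = L/R = 2.280×10^-2/479 = 4.760×10^-5 s; final current I_∞ = ε/R = 18.2/479 = 3.800×10^-2 A.
I(t) = I_∞(1 − e^(−t/τ)) with t/τ = 2.941.
I = (3.800×10^-2)(1 − e^(−2.941)) = 3.599×10^-2 A.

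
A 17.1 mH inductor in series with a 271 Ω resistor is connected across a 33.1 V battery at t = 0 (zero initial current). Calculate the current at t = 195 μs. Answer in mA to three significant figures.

τ = L/R = 1.710×10^-2/271 = 6.310×10^-5 s; final current I_∞ = ε/R = 33.1/271 = 0.1221 A.
I(t) = I_∞(1 − e^(−t/τ)) with t/τ = 3.090.
I = (0.1221)(1 − e^(−3.090)) = 0.1166 A.

I ≈ 117 mA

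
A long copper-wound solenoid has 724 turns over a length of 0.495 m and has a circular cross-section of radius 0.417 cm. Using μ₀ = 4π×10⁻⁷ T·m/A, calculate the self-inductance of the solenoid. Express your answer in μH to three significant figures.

L ≈ 72.7 μH

A = πr² = π(4.170×10^-3 m)² = 5.463×10^-5 m².
For a long solenoid, L = μ₀N²A/ℓ.
L = (4π×10⁻⁷)(724)²(5.463×10^-5)/(0.495 m) = 7.269×10^-5 H.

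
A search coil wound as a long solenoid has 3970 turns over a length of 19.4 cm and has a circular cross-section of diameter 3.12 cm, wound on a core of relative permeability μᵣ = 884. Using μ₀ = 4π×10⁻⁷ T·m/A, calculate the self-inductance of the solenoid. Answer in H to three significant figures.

L ≈ 69.0 H

A = π(d/2)² = π(1.560×10^-2 m)² = 7.645×10^-4 m².
For a long solenoid, L = μ₀μᵣN²A/ℓ.
L = (4π×10⁻⁷)(884)(3970)²(7.645×10^-4)/(0.194 m) = 69 H.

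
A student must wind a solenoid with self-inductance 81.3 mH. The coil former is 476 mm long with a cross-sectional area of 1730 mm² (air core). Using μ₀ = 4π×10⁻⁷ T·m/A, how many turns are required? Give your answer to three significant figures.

N ≈ 4220 turns

A = 1730 mm² = 1.730×10^-3 m².
From L = μ₀N²A/ℓ, N = √(Lℓ / (μ₀A)).
N = √[(8.130×10^-2)(0.476) / ((4π×10⁻⁷)×1.730×10^-3)] = √(1.780×10^7) ≈ 4219.1.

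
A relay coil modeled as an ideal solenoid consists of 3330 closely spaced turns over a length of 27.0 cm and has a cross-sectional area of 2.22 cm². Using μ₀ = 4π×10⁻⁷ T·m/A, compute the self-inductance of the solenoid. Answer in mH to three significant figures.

A = 2.22 cm² = 2.220×10^-4 m².
For a long solenoid, L = μ₀N²A/ℓ.
L = (4π×10⁻⁷)(3330)²(2.220×10^-4)/(0.27 m) = 1.146×10^-2 H.

L ≈ 11.5 mH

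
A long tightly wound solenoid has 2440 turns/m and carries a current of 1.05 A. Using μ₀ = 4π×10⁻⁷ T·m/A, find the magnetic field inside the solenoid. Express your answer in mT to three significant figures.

B ≈ 3.22 mT

Inside a long solenoid, B = μ₀nI.
B = (4π×10⁻⁷)(2.440×10^3 m⁻¹)(1.05 A) = 3.220×10^-3 T.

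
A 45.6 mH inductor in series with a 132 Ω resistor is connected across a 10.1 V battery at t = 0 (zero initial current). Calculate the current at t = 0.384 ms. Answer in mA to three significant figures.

I ≈ 51.3 mA

τ = L/R = 4.560×10^-2/132 = 3.4545×10^-4 s; final current I_∞ = ε/R = 10.1/132 = 7.652×10^-2 A.
I(t) = I_∞(1 − e^(−t/τ)) with t/τ = 1.112.
I = (7.652×10^-2)(1 − e^(−1.112)) = 5.134×10^-2 A.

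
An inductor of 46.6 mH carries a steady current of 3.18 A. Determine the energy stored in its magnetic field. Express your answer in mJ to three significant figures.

Stored magnetic energy: U = ½LI².
U = ½(4.660×10^-2 H)(3.18 A)² = 0.2356 J.

U ≈ 236 mJ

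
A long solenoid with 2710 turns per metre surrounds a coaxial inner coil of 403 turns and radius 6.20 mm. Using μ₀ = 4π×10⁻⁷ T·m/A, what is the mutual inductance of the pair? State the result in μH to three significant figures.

The outer solenoid produces a uniform field B₁ = μ₀n₁I₁ across the inner coil,
so the flux linkage is N₂Φ = N₂B₁A₂ = μ₀n₁N₂A₂·I₁, giving M = μ₀n₁N₂A₂.
A₂ = πr² = π(6.200×10^-3 m)² = 1.208×10^-4 m².
M = (4π×10⁻⁷)(2710)(403)(1.208×10^-4) = 1.657×10^-4 H.

M ≈ 166 μH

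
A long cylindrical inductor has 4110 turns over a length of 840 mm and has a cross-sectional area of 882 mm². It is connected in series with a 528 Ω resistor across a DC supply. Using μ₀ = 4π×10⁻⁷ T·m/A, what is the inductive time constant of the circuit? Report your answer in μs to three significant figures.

A = 882 mm² = 8.820×10^-4 m².
L = μ₀N²A/ℓ = (4π×10⁻⁷)(4110)²(8.820×10^-4)/(0.84) = 2.229×10^-2 H.
τ = L/R = (2.229×10^-2)/(528) = 4.221×10^-5 s.

τ ≈ 42.2 μs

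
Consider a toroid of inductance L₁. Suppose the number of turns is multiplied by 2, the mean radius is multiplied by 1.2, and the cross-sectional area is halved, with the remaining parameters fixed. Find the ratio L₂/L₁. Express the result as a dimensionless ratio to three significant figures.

For a toroid, L ∝ μᵣN²A/R.
L₂/L₁ = (2)^2 × (1.2)^-1 × (0.5) = 1.67.

L₂/L₁ = 1.67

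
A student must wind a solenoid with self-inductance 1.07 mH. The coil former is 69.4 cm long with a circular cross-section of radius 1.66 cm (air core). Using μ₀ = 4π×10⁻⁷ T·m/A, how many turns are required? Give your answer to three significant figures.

A = πr² = π(1.660×10^-2 m)² = 8.657×10^-4 m².
From L = μ₀N²A/ℓ, N = √(Lℓ / (μ₀A)).
N = √[(1.070×10^-3)(0.694) / ((4π×10⁻⁷)×8.657×10^-4)] = √(6.826×10^5) ≈ 826.2.

N ≈ 826 turns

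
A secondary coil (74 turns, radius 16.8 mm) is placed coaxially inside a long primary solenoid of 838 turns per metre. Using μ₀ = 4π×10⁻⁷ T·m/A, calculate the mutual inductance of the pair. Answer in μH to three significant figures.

M ≈ 69.1 μH

The outer solenoid produces a uniform field B₁ = μ₀n₁I₁ across the inner coil,
so the flux linkage is N₂Φ = N₂B₁A₂ = μ₀n₁N₂A₂·I₁, giving M = μ₀n₁N₂A₂.
A₂ = πr² = π(1.680×10^-2 m)² = 8.867×10^-4 m².
M = (4π×10⁻⁷)(838)(74)(8.867×10^-4) = 6.910×10^-5 H.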